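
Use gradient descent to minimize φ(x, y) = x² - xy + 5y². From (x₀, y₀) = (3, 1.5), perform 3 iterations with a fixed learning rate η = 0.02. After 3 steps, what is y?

∇φ = (2x - y, -x + 10y)
Step 1: at (3, 1.5), ∇φ = (4.5, 12) → (3, 1.5) − 0.02·(4.5, 12) = (2.91, 1.26)
Step 2: at (2.91, 1.26), ∇φ = (4.56, 9.69) → (2.91, 1.26) − 0.02·(4.56, 9.69) = (2.8188, 1.0662)
Step 3: at (2.8188, 1.0662), ∇φ = (4.5714, 7.8432) → (2.8188, 1.0662) − 0.02·(4.5714, 7.8432) = (2.727372, 0.909336)
y = 0.909336

0.909336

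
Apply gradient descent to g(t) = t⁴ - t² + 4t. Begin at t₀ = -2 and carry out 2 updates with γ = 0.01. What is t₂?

g′(t) = 4t³ - 2t + 4
Step 1: g′(-2) = -24; t₁ = -2 − 0.01·(-24) = -1.76
Step 2: g′(-1.76) = -14.287104; t₂ = -1.76 − 0.01·(-14.287104) = -1.61712896

-1.61712896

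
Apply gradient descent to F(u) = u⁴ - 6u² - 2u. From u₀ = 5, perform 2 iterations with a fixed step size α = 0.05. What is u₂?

938.4218

F′(u) = 4u³ - 12u - 2
u₁ = 5 − 0.05·438 = -16.9
u₂ = -16.9 − 0.05·(-19106.436) = 938.4218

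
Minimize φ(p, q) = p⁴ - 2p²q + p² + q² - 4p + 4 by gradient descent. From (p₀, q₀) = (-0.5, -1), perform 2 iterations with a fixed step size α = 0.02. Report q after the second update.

∇φ = (4p³ - 4pq + 2p - 4, -2p² + 2q)
Step 1: at (-0.5, -1), ∇φ = (-7.5, -2.5) → (-0.5, -1) − 0.02·(-7.5, -2.5) = (-0.35, -0.95)
Step 2: at (-0.35, -0.95), ∇φ = (-6.2015, -2.145) → (-0.35, -0.95) − 0.02·(-6.2015, -2.145) = (-0.22597, -0.9071)
q = -0.9071

-0.9071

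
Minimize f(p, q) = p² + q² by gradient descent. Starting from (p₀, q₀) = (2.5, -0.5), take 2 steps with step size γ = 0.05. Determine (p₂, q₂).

(2.025, -0.405)

∇f = (2p, 2q)
(p₁, q₁) = (2.5, -0.5) − 0.05·(5, -1) = (2.25, -0.45)
(p₂, q₂) = (2.25, -0.45) − 0.05·(4.5, -0.9) = (2.025, -0.405)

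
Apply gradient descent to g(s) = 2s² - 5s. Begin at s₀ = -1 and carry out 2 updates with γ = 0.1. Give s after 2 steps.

0.44

g′(s) = 4s - 5
Step 1: g′(-1) = -9; s₁ = -1 − 0.1·(-9) = -0.1
Step 2: g′(-0.1) = -5.4; s₂ = -0.1 − 0.1·(-5.4) = 0.44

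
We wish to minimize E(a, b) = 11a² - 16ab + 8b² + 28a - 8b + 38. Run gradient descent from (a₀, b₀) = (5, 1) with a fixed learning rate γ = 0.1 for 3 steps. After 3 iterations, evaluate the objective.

72359.357056

∇E = (22a - 16b + 28, -16a + 16b - 8)
(a₁, b₁) = (5, 1) − 0.1·(122, -72) = (-7.2, 8.2)
(a₂, b₂) = (-7.2, 8.2) − 0.1·(-261.6, 238.4) = (18.96, -15.64)
(a₃, b₃) = (18.96, -15.64) − 0.1·(695.36, -561.6) = (-50.576, 40.52)
E(-50.576, 40.52) = 72359.357056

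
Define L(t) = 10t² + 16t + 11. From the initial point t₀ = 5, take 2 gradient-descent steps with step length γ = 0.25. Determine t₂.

L′(t) = 20t + 16
t₁ = 5 − 0.25·116 = -24
t₂ = -24 − 0.25·(-464) = 92

92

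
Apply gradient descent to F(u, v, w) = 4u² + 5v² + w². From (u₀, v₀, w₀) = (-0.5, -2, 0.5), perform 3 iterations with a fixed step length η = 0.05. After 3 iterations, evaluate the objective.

0.49201625

∇F = (8u, 10v, 2w)
Step 1: at (-0.5, -2, 0.5), ∇F = (-4, -20, 1) → (-0.5, -2, 0.5) − 0.05·(-4, -20, 1) = (-0.3, -1, 0.45)
Step 2: at (-0.3, -1, 0.45), ∇F = (-2.4, -10, 0.9) → (-0.3, -1, 0.45) − 0.05·(-2.4, -10, 0.9) = (-0.18, -0.5, 0.405)
Step 3: at (-0.18, -0.5, 0.405), ∇F = (-1.44, -5, 0.81) → (-0.18, -0.5, 0.405) − 0.05·(-1.44, -5, 0.81) = (-0.108, -0.25, 0.3645)
F(-0.108, -0.25, 0.3645) = 0.49201625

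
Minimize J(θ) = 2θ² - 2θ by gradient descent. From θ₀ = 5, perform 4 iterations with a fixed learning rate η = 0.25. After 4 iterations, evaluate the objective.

J′(θ) = 4θ - 2
θ₁ = 5 − 0.25·18 = 0.5
θ₂ = 0.5 − 0.25·0 = 0.5
θ₃ = 0.5 − 0.25·0 = 0.5
θ₄ = 0.5 − 0.25·0 = 0.5
J(0.5) = -0.5

-0.5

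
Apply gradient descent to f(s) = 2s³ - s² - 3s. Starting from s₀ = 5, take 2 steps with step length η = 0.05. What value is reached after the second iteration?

-2.91175

f′(s) = 6s² - 2s - 3
Step 1: f′(5) = 137; s₁ = 5 − 0.05·137 = -1.85
Step 2: f′(-1.85) = 21.235; s₂ = -1.85 − 0.05·21.235 = -2.91175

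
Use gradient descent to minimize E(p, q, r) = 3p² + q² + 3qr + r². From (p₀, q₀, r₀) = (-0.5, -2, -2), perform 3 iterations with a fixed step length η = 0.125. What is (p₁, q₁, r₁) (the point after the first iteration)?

(-0.125, -0.75, -0.75)

∇E = (6p, 2q + 3r, 3q + 2r)
(p₁, q₁, r₁) = (-0.5, -2, -2) − 0.125·(-3, -10, -10) = (-0.125, -0.75, -0.75)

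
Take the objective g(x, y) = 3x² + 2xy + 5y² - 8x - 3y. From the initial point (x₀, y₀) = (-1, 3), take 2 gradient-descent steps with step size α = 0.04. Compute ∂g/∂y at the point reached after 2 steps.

∇g = (6x + 2y - 8, 2x + 10y - 3)
(x₁, y₁) = (-1, 3) − 0.04·(-8, 25) = (-0.68, 2)
(x₂, y₂) = (-0.68, 2) − 0.04·(-8.08, 15.64) = (-0.3568, 1.3744)
∂g/∂y at (-0.3568, 1.3744) = 10.0304

10.0304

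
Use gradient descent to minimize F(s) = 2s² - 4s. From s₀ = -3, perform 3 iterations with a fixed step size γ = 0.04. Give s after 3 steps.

-1.370816

F′(s) = 4s - 4
Step 1: F′(-3) = -16; s₁ = -3 − 0.04·(-16) = -2.36
Step 2: F′(-2.36) = -13.44; s₂ = -2.36 − 0.04·(-13.44) = -1.8224
Step 3: F′(-1.8224) = -11.2896; s₃ = -1.8224 − 0.04·(-11.2896) = -1.370816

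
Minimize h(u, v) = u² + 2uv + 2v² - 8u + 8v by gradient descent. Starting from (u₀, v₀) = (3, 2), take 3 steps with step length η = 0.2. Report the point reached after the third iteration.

∇h = (2u + 2v - 8, 2u + 4v + 8)
Step 1: at (3, 2), ∇h = (2, 22) → (3, 2) − 0.2·(2, 22) = (2.6, -2.4)
Step 2: at (2.6, -2.4), ∇h = (-7.6, 3.6) → (2.6, -2.4) − 0.2·(-7.6, 3.6) = (4.12, -3.12)
Step 3: at (4.12, -3.12), ∇h = (-6, 3.76) → (4.12, -3.12) − 0.2·(-6, 3.76) = (5.32, -3.872)

(5.32, -3.872)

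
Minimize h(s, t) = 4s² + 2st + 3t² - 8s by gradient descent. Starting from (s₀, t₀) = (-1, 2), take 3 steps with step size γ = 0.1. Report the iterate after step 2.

(0.64, 0.36)

∇h = (8s + 2t - 8, 2s + 6t)
Step 1: at (-1, 2), ∇h = (-12, 10) → (-1, 2) − 0.1·(-12, 10) = (0.2, 1)
Step 2: at (0.2, 1), ∇h = (-4.4, 6.4) → (0.2, 1) − 0.1·(-4.4, 6.4) = (0.64, 0.36)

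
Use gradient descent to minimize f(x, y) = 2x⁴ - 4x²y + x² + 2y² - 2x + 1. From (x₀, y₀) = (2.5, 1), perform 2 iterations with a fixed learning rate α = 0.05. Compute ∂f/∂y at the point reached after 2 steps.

∇f = (8x³ - 8xy + 2x - 2, -4x² + 4y)
Step 1: at (2.5, 1), ∇f = (108, -21) → (2.5, 1) − 0.05·(108, -21) = (-2.9, 2.05)
Step 2: at (-2.9, 2.05), ∇f = (-155.352, -25.44) → (-2.9, 2.05) − 0.05·(-155.352, -25.44) = (4.8676, 3.322)
∂f/∂y at (4.8676, 3.322) = -81.48611904

-81.48611904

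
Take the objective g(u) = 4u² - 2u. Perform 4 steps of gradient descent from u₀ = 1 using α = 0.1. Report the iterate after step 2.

0.28

g′(u) = 8u - 2
Step 1: g′(1) = 6; u₁ = 1 − 0.1·6 = 0.4
Step 2: g′(0.4) = 1.2; u₂ = 0.4 − 0.1·1.2 = 0.28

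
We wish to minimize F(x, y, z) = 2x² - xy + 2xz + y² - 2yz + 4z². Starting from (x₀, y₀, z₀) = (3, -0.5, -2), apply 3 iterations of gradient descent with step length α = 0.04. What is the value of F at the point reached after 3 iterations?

∇F = (4x - y + 2z, -x + 2y - 2z, 2x - 2y + 8z)
(x₁, y₁, z₁) = (3, -0.5, -2) − 0.04·(8.5, 0, -9) = (2.66, -0.5, -1.64)
(x₂, y₂, z₂) = (2.66, -0.5, -1.64) − 0.04·(7.86, -0.38, -6.8) = (2.3456, -0.4848, -1.368)
(x₃, y₃, z₃) = (2.3456, -0.4848, -1.368) − 0.04·(7.1312, -0.5792, -5.2832) = (2.060352, -0.461632, -1.156672)
F(2.060352, -0.461632, -1.156672) = 9.171673153536

9.171673153536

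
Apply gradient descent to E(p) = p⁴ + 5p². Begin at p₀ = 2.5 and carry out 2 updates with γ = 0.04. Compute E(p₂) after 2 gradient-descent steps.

E′(p) = 4p³ + 10p
Step 1: E′(2.5) = 87.5; p₁ = 2.5 − 0.04·87.5 = -1
Step 2: E′(-1) = -14; p₂ = -1 − 0.04·(-14) = -0.44
E(-0.44) = 1.00548096

1.00548096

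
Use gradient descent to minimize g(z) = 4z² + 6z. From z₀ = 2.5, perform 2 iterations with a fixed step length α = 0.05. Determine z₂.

0.42

g′(z) = 8z + 6
Step 1: g′(2.5) = 26; z₁ = 2.5 − 0.05·26 = 1.2
Step 2: g′(1.2) = 15.6; z₂ = 1.2 − 0.05·15.6 = 0.42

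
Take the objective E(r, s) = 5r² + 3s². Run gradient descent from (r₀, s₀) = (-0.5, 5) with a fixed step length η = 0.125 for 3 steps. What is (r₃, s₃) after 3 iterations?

(0.0078125, 0.078125)

∇E = (10r, 6s)
Step 1: at (-0.5, 5), ∇E = (-5, 30) → (-0.5, 5) − 0.125·(-5, 30) = (0.125, 1.25)
Step 2: at (0.125, 1.25), ∇E = (1.25, 7.5) → (0.125, 1.25) − 0.125·(1.25, 7.5) = (-0.03125, 0.3125)
Step 3: at (-0.03125, 0.3125), ∇E = (-0.3125, 1.875) → (-0.03125, 0.3125) − 0.125·(-0.3125, 1.875) = (0.0078125, 0.078125)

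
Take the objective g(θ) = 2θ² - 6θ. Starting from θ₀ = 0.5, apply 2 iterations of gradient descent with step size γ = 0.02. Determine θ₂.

g′(θ) = 4θ - 6
Step 1: g′(0.5) = -4; θ₁ = 0.5 − 0.02·(-4) = 0.58
Step 2: g′(0.58) = -3.68; θ₂ = 0.58 − 0.02·(-3.68) = 0.6536

0.6536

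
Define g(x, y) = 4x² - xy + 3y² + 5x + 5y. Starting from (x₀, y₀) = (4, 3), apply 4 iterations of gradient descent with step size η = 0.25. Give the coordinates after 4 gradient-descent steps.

∇g = (8x - y + 5, -x + 6y + 5)
Step 1: at (4, 3), ∇g = (34, 19) → (4, 3) − 0.25·(34, 19) = (-4.5, -1.75)
Step 2: at (-4.5, -1.75), ∇g = (-29.25, -1) → (-4.5, -1.75) − 0.25·(-29.25, -1) = (2.8125, -1.5)
Step 3: at (2.8125, -1.5), ∇g = (29, -6.8125) → (2.8125, -1.5) − 0.25·(29, -6.8125) = (-4.4375, 0.203125)
Step 4: at (-4.4375, 0.203125), ∇g = (-30.703125, 10.65625) → (-4.4375, 0.203125) − 0.25·(-30.703125, 10.65625) = (3.23828125, -2.4609375)

(3.23828125, -2.4609375)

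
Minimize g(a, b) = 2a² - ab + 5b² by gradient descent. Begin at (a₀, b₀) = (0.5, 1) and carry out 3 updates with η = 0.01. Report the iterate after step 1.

∇g = (4a - b, -a + 10b)
(a₁, b₁) = (0.5, 1) − 0.01·(1, 9.5) = (0.49, 0.905)

(0.49, 0.905)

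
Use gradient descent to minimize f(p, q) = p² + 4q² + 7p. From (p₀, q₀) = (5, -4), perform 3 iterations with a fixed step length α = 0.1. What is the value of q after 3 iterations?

-0.032

∇f = (2p + 7, 8q)
(p₁, q₁) = (5, -4) − 0.1·(17, -32) = (3.3, -0.8)
(p₂, q₂) = (3.3, -0.8) − 0.1·(13.6, -6.4) = (1.94, -0.16)
(p₃, q₃) = (1.94, -0.16) − 0.1·(10.88, -1.28) = (0.852, -0.032)
q = -0.032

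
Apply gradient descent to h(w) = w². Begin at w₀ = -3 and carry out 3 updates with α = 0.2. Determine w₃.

-0.648

h′(w) = 2w
Step 1: h′(-3) = -6; w₁ = -3 − 0.2·(-6) = -1.8
Step 2: h′(-1.8) = -3.6; w₂ = -1.8 − 0.2·(-3.6) = -1.08
Step 3: h′(-1.08) = -2.16; w₃ = -1.08 − 0.2·(-2.16) = -0.648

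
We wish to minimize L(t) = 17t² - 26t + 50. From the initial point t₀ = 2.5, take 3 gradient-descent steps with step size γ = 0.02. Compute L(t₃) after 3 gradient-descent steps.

L′(t) = 34t - 26
t₁ = 2.5 − 0.02·59 = 1.32
t₂ = 1.32 − 0.02·18.88 = 0.9424
t₃ = 0.9424 − 0.02·6.0416 = 0.821568
L(0.821568) = 40.113789636608

40.113789636608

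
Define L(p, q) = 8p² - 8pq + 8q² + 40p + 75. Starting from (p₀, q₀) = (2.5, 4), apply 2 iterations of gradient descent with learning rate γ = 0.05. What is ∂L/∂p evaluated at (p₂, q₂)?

∇L = (16p - 8q + 40, -8p + 16q)
Step 1: at (2.5, 4), ∇L = (48, 44) → (2.5, 4) − 0.05·(48, 44) = (0.1, 1.8)
Step 2: at (0.1, 1.8), ∇L = (27.2, 28) → (0.1, 1.8) − 0.05·(27.2, 28) = (-1.26, 0.4)
∂L/∂p at (-1.26, 0.4) = 16.64

16.64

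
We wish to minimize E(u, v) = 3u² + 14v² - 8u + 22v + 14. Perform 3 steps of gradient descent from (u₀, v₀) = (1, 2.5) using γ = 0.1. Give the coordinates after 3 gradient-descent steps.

∇E = (6u - 8, 28v + 22)
Step 1: at (1, 2.5), ∇E = (-2, 92) → (1, 2.5) − 0.1·(-2, 92) = (1.2, -6.7)
Step 2: at (1.2, -6.7), ∇E = (-0.8, -165.6) → (1.2, -6.7) − 0.1·(-0.8, -165.6) = (1.28, 9.86)
Step 3: at (1.28, 9.86), ∇E = (-0.32, 298.08) → (1.28, 9.86) − 0.1·(-0.32, 298.08) = (1.312, -19.948)

(1.312, -19.948)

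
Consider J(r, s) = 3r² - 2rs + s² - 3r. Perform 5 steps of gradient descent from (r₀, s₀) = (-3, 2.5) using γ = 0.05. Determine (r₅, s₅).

∇J = (6r - 2s - 3, -2r + 2s)
Step 1: at (-3, 2.5), ∇J = (-26, 11) → (-3, 2.5) − 0.05·(-26, 11) = (-1.7, 1.95)
Step 2: at (-1.7, 1.95), ∇J = (-17.1, 7.3) → (-1.7, 1.95) − 0.05·(-17.1, 7.3) = (-0.845, 1.585)
Step 3: at (-0.845, 1.585), ∇J = (-11.24, 4.86) → (-0.845, 1.585) − 0.05·(-11.24, 4.86) = (-0.283, 1.342)
Step 4: at (-0.283, 1.342), ∇J = (-7.382, 3.25) → (-0.283, 1.342) − 0.05·(-7.382, 3.25) = (0.0861, 1.1795)
Step 5: at (0.0861, 1.1795), ∇J = (-4.8424, 2.1868) → (0.0861, 1.1795) − 0.05·(-4.8424, 2.1868) = (0.32822, 1.07016)

(0.32822, 1.07016)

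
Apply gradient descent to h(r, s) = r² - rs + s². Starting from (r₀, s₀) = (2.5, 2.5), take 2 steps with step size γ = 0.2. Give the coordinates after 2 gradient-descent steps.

(1.6, 1.6)

∇h = (2r - s, -r + 2s)
(r₁, s₁) = (2.5, 2.5) − 0.2·(2.5, 2.5) = (2, 2)
(r₂, s₂) = (2, 2) − 0.2·(2, 2) = (1.6, 1.6)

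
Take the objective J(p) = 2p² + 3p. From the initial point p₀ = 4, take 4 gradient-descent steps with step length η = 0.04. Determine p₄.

1.61488896

J′(p) = 4p + 3
p₁ = 4 − 0.04·19 = 3.24
p₂ = 3.24 − 0.04·15.96 = 2.6016
p₃ = 2.6016 − 0.04·13.4064 = 2.065344
p₄ = 2.065344 − 0.04·11.261376 = 1.61488896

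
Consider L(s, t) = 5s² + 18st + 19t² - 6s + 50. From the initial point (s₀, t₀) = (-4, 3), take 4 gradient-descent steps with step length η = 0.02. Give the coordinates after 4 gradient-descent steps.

(-3.60610816, 1.82640384)

∇L = (10s + 18t - 6, 18s + 38t)
(s₁, t₁) = (-4, 3) − 0.02·(8, 42) = (-4.16, 2.16)
(s₂, t₂) = (-4.16, 2.16) − 0.02·(-8.72, 7.2) = (-3.9856, 2.016)
(s₃, t₃) = (-3.9856, 2.016) − 0.02·(-9.568, 4.8672) = (-3.79424, 1.918656)
(s₄, t₄) = (-3.79424, 1.918656) − 0.02·(-9.406592, 4.612608) = (-3.60610816, 1.82640384)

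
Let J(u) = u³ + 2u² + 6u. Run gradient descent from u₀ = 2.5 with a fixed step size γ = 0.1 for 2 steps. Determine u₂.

-1.4701875

J′(u) = 3u² + 4u + 6
u₁ = 2.5 − 0.1·34.75 = -0.975
u₂ = -0.975 − 0.1·4.951875 = -1.4701875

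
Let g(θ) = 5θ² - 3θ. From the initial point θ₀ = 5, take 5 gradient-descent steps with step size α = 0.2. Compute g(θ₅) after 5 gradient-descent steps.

110

g′(θ) = 10θ - 3
Step 1: g′(5) = 47; θ₁ = 5 − 0.2·47 = -4.4
Step 2: g′(-4.4) = -47; θ₂ = -4.4 − 0.2·(-47) = 5
Step 3: g′(5) = 47; θ₃ = 5 − 0.2·47 = -4.4
Step 4: g′(-4.4) = -47; θ₄ = -4.4 − 0.2·(-47) = 5
Step 5: g′(5) = 47; θ₅ = 5 − 0.2·47 = -4.4
g(-4.4) = 110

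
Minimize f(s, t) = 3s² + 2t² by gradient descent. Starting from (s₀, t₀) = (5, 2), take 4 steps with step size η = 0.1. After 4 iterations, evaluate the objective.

∇f = (6s, 4t)
(s₁, t₁) = (5, 2) − 0.1·(30, 8) = (2, 1.2)
(s₂, t₂) = (2, 1.2) − 0.1·(12, 4.8) = (0.8, 0.72)
(s₃, t₃) = (0.8, 0.72) − 0.1·(4.8, 2.88) = (0.32, 0.432)
(s₄, t₄) = (0.32, 0.432) − 0.1·(1.92, 1.728) = (0.128, 0.2592)
f(0.128, 0.2592) = 0.18352128

0.18352128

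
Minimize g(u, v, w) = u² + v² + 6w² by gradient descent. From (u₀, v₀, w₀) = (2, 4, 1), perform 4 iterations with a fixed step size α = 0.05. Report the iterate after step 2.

∇g = (2u, 2v, 12w)
Step 1: at (2, 4, 1), ∇g = (4, 8, 12) → (2, 4, 1) − 0.05·(4, 8, 12) = (1.8, 3.6, 0.4)
Step 2: at (1.8, 3.6, 0.4), ∇g = (3.6, 7.2, 4.8) → (1.8, 3.6, 0.4) − 0.05·(3.6, 7.2, 4.8) = (1.62, 3.24, 0.16)

(1.62, 3.24, 0.16)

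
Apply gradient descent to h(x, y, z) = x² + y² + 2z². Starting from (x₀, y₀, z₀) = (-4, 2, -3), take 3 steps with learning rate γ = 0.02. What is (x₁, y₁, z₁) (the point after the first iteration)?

∇h = (2x, 2y, 4z)
(x₁, y₁, z₁) = (-4, 2, -3) − 0.02·(-8, 4, -12) = (-3.84, 1.92, -2.76)

(-3.84, 1.92, -2.76)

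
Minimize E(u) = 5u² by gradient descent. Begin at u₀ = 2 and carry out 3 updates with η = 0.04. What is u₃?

0.432

E′(u) = 10u
Step 1: E′(2) = 20; u₁ = 2 − 0.04·20 = 1.2
Step 2: E′(1.2) = 12; u₂ = 1.2 − 0.04·12 = 0.72
Step 3: E′(0.72) = 7.2; u₃ = 0.72 − 0.04·7.2 = 0.432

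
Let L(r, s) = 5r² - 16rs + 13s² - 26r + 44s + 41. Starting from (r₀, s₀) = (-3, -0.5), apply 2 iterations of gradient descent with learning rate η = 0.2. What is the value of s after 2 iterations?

80.78

∇L = (10r - 16s - 26, -16r + 26s + 44)
(r₁, s₁) = (-3, -0.5) − 0.2·(-48, 79) = (6.6, -16.3)
(r₂, s₂) = (6.6, -16.3) − 0.2·(300.8, -485.4) = (-53.56, 80.78)
s = 80.78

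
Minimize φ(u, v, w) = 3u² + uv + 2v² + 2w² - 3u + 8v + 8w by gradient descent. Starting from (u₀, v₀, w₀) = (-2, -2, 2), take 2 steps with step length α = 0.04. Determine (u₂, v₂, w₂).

(-0.8064, -1.88, 0.8224)

∇φ = (6u + v - 3, u + 4v + 8, 4w + 8)
Step 1: at (-2, -2, 2), ∇φ = (-17, -2, 16) → (-2, -2, 2) − 0.04·(-17, -2, 16) = (-1.32, -1.92, 1.36)
Step 2: at (-1.32, -1.92, 1.36), ∇φ = (-12.84, -1, 13.44) → (-1.32, -1.92, 1.36) − 0.04·(-12.84, -1, 13.44) = (-0.8064, -1.88, 0.8224)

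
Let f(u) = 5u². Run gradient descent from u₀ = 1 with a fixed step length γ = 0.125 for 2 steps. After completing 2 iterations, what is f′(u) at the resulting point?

0.625

f′(u) = 10u
u₁ = 1 − 0.125·10 = -0.25
u₂ = -0.25 − 0.125·(-2.5) = 0.0625
f′(u) at (0.0625) = 0.625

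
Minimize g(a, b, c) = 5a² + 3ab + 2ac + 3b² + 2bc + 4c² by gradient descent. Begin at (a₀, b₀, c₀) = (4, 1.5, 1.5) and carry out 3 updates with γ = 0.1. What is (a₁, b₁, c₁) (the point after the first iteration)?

∇g = (10a + 3b + 2c, 3a + 6b + 2c, 2a + 2b + 8c)
Step 1: at (4, 1.5, 1.5), ∇g = (47.5, 24, 23) → (4, 1.5, 1.5) − 0.1·(47.5, 24, 23) = (-0.75, -0.9, -0.8)

(-0.75, -0.9, -0.8)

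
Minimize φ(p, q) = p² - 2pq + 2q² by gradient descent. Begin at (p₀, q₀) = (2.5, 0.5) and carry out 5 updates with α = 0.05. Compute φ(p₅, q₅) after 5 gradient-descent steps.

1.576830002425

∇φ = (2p - 2q, -2p + 4q)
Step 1: at (2.5, 0.5), ∇φ = (4, -3) → (2.5, 0.5) − 0.05·(4, -3) = (2.3, 0.65)
Step 2: at (2.3, 0.65), ∇φ = (3.3, -2) → (2.3, 0.65) − 0.05·(3.3, -2) = (2.135, 0.75)
Step 3: at (2.135, 0.75), ∇φ = (2.77, -1.27) → (2.135, 0.75) − 0.05·(2.77, -1.27) = (1.9965, 0.8135)
Step 4: at (1.9965, 0.8135), ∇φ = (2.366, -0.739) → (1.9965, 0.8135) − 0.05·(2.366, -0.739) = (1.8782, 0.85045)
Step 5: at (1.8782, 0.85045), ∇φ = (2.0555, -0.3546) → (1.8782, 0.85045) − 0.05·(2.0555, -0.3546) = (1.775425, 0.86818)
φ(1.775425, 0.86818) = 1.576830002425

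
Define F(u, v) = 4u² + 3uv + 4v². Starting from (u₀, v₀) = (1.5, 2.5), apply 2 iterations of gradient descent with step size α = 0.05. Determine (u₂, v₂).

(0.12375, 0.68625)

∇F = (8u + 3v, 3u + 8v)
Step 1: at (1.5, 2.5), ∇F = (19.5, 24.5) → (1.5, 2.5) − 0.05·(19.5, 24.5) = (0.525, 1.275)
Step 2: at (0.525, 1.275), ∇F = (8.025, 11.775) → (0.525, 1.275) − 0.05·(8.025, 11.775) = (0.12375, 0.68625)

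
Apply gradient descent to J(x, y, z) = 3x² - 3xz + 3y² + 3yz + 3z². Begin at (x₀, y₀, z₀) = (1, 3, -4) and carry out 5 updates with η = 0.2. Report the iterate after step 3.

∇J = (6x - 3z, 6y + 3z, -3x + 3y + 6z)
(x₁, y₁, z₁) = (1, 3, -4) − 0.2·(18, 6, -18) = (-2.6, 1.8, -0.4)
(x₂, y₂, z₂) = (-2.6, 1.8, -0.4) − 0.2·(-14.4, 9.6, 10.8) = (0.28, -0.12, -2.56)
(x₃, y₃, z₃) = (0.28, -0.12, -2.56) − 0.2·(9.36, -8.4, -16.56) = (-1.592, 1.56, 0.752)

(-1.592, 1.56, 0.752)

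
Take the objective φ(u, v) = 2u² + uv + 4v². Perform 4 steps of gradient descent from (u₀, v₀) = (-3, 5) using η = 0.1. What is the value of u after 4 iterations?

∇φ = (4u + v, u + 8v)
(u₁, v₁) = (-3, 5) − 0.1·(-7, 37) = (-2.3, 1.3)
(u₂, v₂) = (-2.3, 1.3) − 0.1·(-7.9, 8.1) = (-1.51, 0.49)
(u₃, v₃) = (-1.51, 0.49) − 0.1·(-5.55, 2.41) = (-0.955, 0.249)
(u₄, v₄) = (-0.955, 0.249) − 0.1·(-3.571, 1.037) = (-0.5979, 0.1453)
u = -0.5979

-0.5979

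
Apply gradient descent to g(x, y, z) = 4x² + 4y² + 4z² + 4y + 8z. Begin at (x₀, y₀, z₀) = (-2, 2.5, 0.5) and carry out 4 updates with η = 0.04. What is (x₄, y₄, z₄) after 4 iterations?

(-0.42762752, 0.14144128, -0.67927936)

∇g = (8x, 8y + 4, 8z + 8)
Step 1: at (-2, 2.5, 0.5), ∇g = (-16, 24, 12) → (-2, 2.5, 0.5) − 0.04·(-16, 24, 12) = (-1.36, 1.54, 0.02)
Step 2: at (-1.36, 1.54, 0.02), ∇g = (-10.88, 16.32, 8.16) → (-1.36, 1.54, 0.02) − 0.04·(-10.88, 16.32, 8.16) = (-0.9248, 0.8872, -0.3064)
Step 3: at (-0.9248, 0.8872, -0.3064), ∇g = (-7.3984, 11.0976, 5.5488) → (-0.9248, 0.8872, -0.3064) − 0.04·(-7.3984, 11.0976, 5.5488) = (-0.628864, 0.443296, -0.528352)
Step 4: at (-0.628864, 0.443296, -0.528352), ∇g = (-5.030912, 7.546368, 3.773184) → (-0.628864, 0.443296, -0.528352) − 0.04·(-5.030912, 7.546368, 3.773184) = (-0.42762752, 0.14144128, -0.67927936)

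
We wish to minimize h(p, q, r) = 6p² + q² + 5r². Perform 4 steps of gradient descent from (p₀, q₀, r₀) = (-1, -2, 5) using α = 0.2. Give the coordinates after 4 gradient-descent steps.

∇h = (12p, 2q, 10r)
Step 1: at (-1, -2, 5), ∇h = (-12, -4, 50) → (-1, -2, 5) − 0.2·(-12, -4, 50) = (1.4, -1.2, -5)
Step 2: at (1.4, -1.2, -5), ∇h = (16.8, -2.4, -50) → (1.4, -1.2, -5) − 0.2·(16.8, -2.4, -50) = (-1.96, -0.72, 5)
Step 3: at (-1.96, -0.72, 5), ∇h = (-23.52, -1.44, 50) → (-1.96, -0.72, 5) − 0.2·(-23.52, -1.44, 50) = (2.744, -0.432, -5)
Step 4: at (2.744, -0.432, -5), ∇h = (32.928, -0.864, -50) → (2.744, -0.432, -5) − 0.2·(32.928, -0.864, -50) = (-3.8416, -0.2592, 5)

(-3.8416, -0.2592, 5)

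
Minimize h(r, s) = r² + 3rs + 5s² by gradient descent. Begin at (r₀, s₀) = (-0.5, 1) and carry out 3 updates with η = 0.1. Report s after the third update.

0.1815

∇h = (2r + 3s, 3r + 10s)
(r₁, s₁) = (-0.5, 1) − 0.1·(2, 8.5) = (-0.7, 0.15)
(r₂, s₂) = (-0.7, 0.15) − 0.1·(-0.95, -0.6) = (-0.605, 0.21)
(r₃, s₃) = (-0.605, 0.21) − 0.1·(-0.58, 0.285) = (-0.547, 0.1815)
s = 0.1815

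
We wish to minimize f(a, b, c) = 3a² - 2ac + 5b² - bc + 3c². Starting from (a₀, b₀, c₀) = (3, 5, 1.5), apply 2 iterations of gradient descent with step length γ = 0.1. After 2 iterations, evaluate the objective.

∇f = (6a - 2c, 10b - c, -2a - b + 6c)
(a₁, b₁, c₁) = (3, 5, 1.5) − 0.1·(15, 48.5, -2) = (1.5, 0.15, 1.7)
(a₂, b₂, c₂) = (1.5, 0.15, 1.7) − 0.1·(5.6, -0.2, 7.05) = (0.94, 0.17, 0.995)
f(0.94, 0.17, 0.995) = 3.725625

3.725625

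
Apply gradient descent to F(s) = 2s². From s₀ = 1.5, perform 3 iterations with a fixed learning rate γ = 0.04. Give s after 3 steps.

F′(s) = 4s
Step 1: F′(1.5) = 6; s₁ = 1.5 − 0.04·6 = 1.26
Step 2: F′(1.26) = 5.04; s₂ = 1.26 − 0.04·5.04 = 1.0584
Step 3: F′(1.0584) = 4.2336; s₃ = 1.0584 − 0.04·4.2336 = 0.889056

0.889056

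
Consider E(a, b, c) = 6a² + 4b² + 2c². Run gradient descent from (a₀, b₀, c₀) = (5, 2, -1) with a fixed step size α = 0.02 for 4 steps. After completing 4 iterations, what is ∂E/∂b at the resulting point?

∇E = (12a, 8b, 4c)
(a₁, b₁, c₁) = (5, 2, -1) − 0.02·(60, 16, -4) = (3.8, 1.68, -0.92)
(a₂, b₂, c₂) = (3.8, 1.68, -0.92) − 0.02·(45.6, 13.44, -3.68) = (2.888, 1.4112, -0.8464)
(a₃, b₃, c₃) = (2.888, 1.4112, -0.8464) − 0.02·(34.656, 11.2896, -3.3856) = (2.19488, 1.185408, -0.778688)
(a₄, b₄, c₄) = (2.19488, 1.185408, -0.778688) − 0.02·(26.33856, 9.483264, -3.114752) = (1.6681088, 0.99574272, -0.71639296)
∂E/∂b at (1.6681088, 0.99574272, -0.71639296) = 7.96594176

7.96594176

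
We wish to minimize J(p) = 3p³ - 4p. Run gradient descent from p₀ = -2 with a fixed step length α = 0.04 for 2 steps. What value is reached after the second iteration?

-6.993024

J′(p) = 9p² - 4
p₁ = -2 − 0.04·32 = -3.28
p₂ = -3.28 − 0.04·92.8256 = -6.993024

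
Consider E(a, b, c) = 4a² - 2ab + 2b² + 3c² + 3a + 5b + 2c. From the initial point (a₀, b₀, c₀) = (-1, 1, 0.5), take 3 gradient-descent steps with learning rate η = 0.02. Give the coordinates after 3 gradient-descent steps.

∇E = (8a - 2b + 3, -2a + 4b + 5, 6c + 2)
Step 1: at (-1, 1, 0.5), ∇E = (-7, 11, 5) → (-1, 1, 0.5) − 0.02·(-7, 11, 5) = (-0.86, 0.78, 0.4)
Step 2: at (-0.86, 0.78, 0.4), ∇E = (-5.44, 9.84, 4.4) → (-0.86, 0.78, 0.4) − 0.02·(-5.44, 9.84, 4.4) = (-0.7512, 0.5832, 0.312)
Step 3: at (-0.7512, 0.5832, 0.312), ∇E = (-4.176, 8.8352, 3.872) → (-0.7512, 0.5832, 0.312) − 0.02·(-4.176, 8.8352, 3.872) = (-0.66768, 0.406496, 0.23456)

(-0.66768, 0.406496, 0.23456)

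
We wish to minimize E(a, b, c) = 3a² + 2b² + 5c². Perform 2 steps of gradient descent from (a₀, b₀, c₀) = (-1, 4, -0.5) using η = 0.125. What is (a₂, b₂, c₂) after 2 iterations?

∇E = (6a, 4b, 10c)
(a₁, b₁, c₁) = (-1, 4, -0.5) − 0.125·(-6, 16, -5) = (-0.25, 2, 0.125)
(a₂, b₂, c₂) = (-0.25, 2, 0.125) − 0.125·(-1.5, 8, 1.25) = (-0.0625, 1, -0.03125)

(-0.0625, 1, -0.03125)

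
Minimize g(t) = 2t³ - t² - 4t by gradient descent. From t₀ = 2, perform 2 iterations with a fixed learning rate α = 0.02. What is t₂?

1.488512

g′(t) = 6t² - 2t - 4
Step 1: g′(2) = 16; t₁ = 2 − 0.02·16 = 1.68
Step 2: g′(1.68) = 9.5744; t₂ = 1.68 − 0.02·9.5744 = 1.488512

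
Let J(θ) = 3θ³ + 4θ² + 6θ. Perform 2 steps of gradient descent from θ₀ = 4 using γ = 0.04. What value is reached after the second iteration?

-6.343424

J′(θ) = 9θ² + 8θ + 6
θ₁ = 4 − 0.04·182 = -3.28
θ₂ = -3.28 − 0.04·76.5856 = -6.343424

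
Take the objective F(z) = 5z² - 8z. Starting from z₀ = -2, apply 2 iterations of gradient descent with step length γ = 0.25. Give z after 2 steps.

F′(z) = 10z - 8
z₁ = -2 − 0.25·(-28) = 5
z₂ = 5 − 0.25·42 = -5.5

-5.5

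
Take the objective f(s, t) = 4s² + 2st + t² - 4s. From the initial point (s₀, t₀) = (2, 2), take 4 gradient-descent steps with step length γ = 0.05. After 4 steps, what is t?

0.9484

∇f = (8s + 2t - 4, 2s + 2t)
Step 1: at (2, 2), ∇f = (16, 8) → (2, 2) − 0.05·(16, 8) = (1.2, 1.6)
Step 2: at (1.2, 1.6), ∇f = (8.8, 5.6) → (1.2, 1.6) − 0.05·(8.8, 5.6) = (0.76, 1.32)
Step 3: at (0.76, 1.32), ∇f = (4.72, 4.16) → (0.76, 1.32) − 0.05·(4.72, 4.16) = (0.524, 1.112)
Step 4: at (0.524, 1.112), ∇f = (2.416, 3.272) → (0.524, 1.112) − 0.05·(2.416, 3.272) = (0.4032, 0.9484)
t = 0.9484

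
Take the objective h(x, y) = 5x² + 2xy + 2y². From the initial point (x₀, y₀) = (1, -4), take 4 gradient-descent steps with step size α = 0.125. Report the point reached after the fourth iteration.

∇h = (10x + 2y, 2x + 4y)
Step 1: at (1, -4), ∇h = (2, -14) → (1, -4) − 0.125·(2, -14) = (0.75, -2.25)
Step 2: at (0.75, -2.25), ∇h = (3, -7.5) → (0.75, -2.25) − 0.125·(3, -7.5) = (0.375, -1.3125)
Step 3: at (0.375, -1.3125), ∇h = (1.125, -4.5) → (0.375, -1.3125) − 0.125·(1.125, -4.5) = (0.234375, -0.75)
Step 4: at (0.234375, -0.75), ∇h = (0.84375, -2.53125) → (0.234375, -0.75) − 0.125·(0.84375, -2.53125) = (0.12890625, -0.43359375)

(0.12890625, -0.43359375)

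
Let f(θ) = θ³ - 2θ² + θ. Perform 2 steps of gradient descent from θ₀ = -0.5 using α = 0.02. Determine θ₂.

-0.6608375

f′(θ) = 3θ² - 4θ + 1
Step 1: f′(-0.5) = 3.75; θ₁ = -0.5 − 0.02·3.75 = -0.575
Step 2: f′(-0.575) = 4.291875; θ₂ = -0.575 − 0.02·4.291875 = -0.6608375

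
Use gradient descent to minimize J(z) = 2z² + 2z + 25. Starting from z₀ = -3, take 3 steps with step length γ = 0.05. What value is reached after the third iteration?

-1.78

J′(z) = 4z + 2
z₁ = -3 − 0.05·(-10) = -2.5
z₂ = -2.5 − 0.05·(-8) = -2.1
z₃ = -2.1 − 0.05·(-6.4) = -1.78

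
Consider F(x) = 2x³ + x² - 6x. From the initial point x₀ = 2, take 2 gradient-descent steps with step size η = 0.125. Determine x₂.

-0.234375

F′(x) = 6x² + 2x - 6
x₁ = 2 − 0.125·22 = -0.75
x₂ = -0.75 − 0.125·(-4.125) = -0.234375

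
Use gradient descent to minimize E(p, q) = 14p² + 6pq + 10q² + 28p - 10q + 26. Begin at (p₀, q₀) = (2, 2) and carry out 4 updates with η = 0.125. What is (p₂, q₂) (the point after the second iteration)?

(23.9375, 13.625)

∇E = (28p + 6q + 28, 6p + 20q - 10)
(p₁, q₁) = (2, 2) − 0.125·(96, 42) = (-10, -3.25)
(p₂, q₂) = (-10, -3.25) − 0.125·(-271.5, -135) = (23.9375, 13.625)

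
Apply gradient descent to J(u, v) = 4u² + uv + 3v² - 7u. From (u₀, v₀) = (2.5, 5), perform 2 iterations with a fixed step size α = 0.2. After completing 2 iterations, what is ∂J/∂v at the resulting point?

∇J = (8u + v - 7, u + 6v)
Step 1: at (2.5, 5), ∇J = (18, 32.5) → (2.5, 5) − 0.2·(18, 32.5) = (-1.1, -1.5)
Step 2: at (-1.1, -1.5), ∇J = (-17.3, -10.1) → (-1.1, -1.5) − 0.2·(-17.3, -10.1) = (2.36, 0.52)
∂J/∂v at (2.36, 0.52) = 5.48

5.48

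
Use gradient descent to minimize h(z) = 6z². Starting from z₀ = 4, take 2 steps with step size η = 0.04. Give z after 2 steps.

1.0816

h′(z) = 12z
Step 1: h′(4) = 48; z₁ = 4 − 0.04·48 = 2.08
Step 2: h′(2.08) = 24.96; z₂ = 2.08 − 0.04·24.96 = 1.0816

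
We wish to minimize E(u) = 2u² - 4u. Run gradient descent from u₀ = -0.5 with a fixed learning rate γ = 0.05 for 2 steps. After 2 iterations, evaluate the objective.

-0.1568

E′(u) = 4u - 4
Step 1: E′(-0.5) = -6; u₁ = -0.5 − 0.05·(-6) = -0.2
Step 2: E′(-0.2) = -4.8; u₂ = -0.2 − 0.05·(-4.8) = 0.04
E(0.04) = -0.1568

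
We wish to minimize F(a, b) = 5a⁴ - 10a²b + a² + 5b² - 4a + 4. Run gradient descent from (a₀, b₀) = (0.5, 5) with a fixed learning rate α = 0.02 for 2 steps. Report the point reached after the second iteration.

(2.5986196, 3.69602)

∇F = (20a³ - 20ab + 2a - 4, -10a² + 10b)
Step 1: at (0.5, 5), ∇F = (-50.5, 47.5) → (0.5, 5) − 0.02·(-50.5, 47.5) = (1.51, 4.05)
Step 2: at (1.51, 4.05), ∇F = (-54.43098, 17.699) → (1.51, 4.05) − 0.02·(-54.43098, 17.699) = (2.5986196, 3.69602)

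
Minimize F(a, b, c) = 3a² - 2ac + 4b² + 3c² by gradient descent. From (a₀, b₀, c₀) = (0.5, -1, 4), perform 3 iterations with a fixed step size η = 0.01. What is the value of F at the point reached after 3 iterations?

33.131962779648

∇F = (6a - 2c, 8b, -2a + 6c)
(a₁, b₁, c₁) = (0.5, -1, 4) − 0.01·(-5, -8, 23) = (0.55, -0.92, 3.77)
(a₂, b₂, c₂) = (0.55, -0.92, 3.77) − 0.01·(-4.24, -7.36, 21.52) = (0.5924, -0.8464, 3.5548)
(a₃, b₃, c₃) = (0.5924, -0.8464, 3.5548) − 0.01·(-3.5552, -6.7712, 20.144) = (0.627952, -0.778688, 3.35336)
F(0.627952, -0.778688, 3.35336) = 33.131962779648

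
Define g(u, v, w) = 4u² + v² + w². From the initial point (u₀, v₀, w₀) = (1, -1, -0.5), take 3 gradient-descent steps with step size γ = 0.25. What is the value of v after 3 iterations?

∇g = (8u, 2v, 2w)
(u₁, v₁, w₁) = (1, -1, -0.5) − 0.25·(8, -2, -1) = (-1, -0.5, -0.25)
(u₂, v₂, w₂) = (-1, -0.5, -0.25) − 0.25·(-8, -1, -0.5) = (1, -0.25, -0.125)
(u₃, v₃, w₃) = (1, -0.25, -0.125) − 0.25·(8, -0.5, -0.25) = (-1, -0.125, -0.0625)
v = -0.125

-0.125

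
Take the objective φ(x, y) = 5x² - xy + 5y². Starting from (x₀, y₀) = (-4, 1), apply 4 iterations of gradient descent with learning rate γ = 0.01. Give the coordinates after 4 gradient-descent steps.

(-2.59718044, 0.53993161)

∇φ = (10x - y, -x + 10y)
Step 1: at (-4, 1), ∇φ = (-41, 14) → (-4, 1) − 0.01·(-41, 14) = (-3.59, 0.86)
Step 2: at (-3.59, 0.86), ∇φ = (-36.76, 12.19) → (-3.59, 0.86) − 0.01·(-36.76, 12.19) = (-3.2224, 0.7381)
Step 3: at (-3.2224, 0.7381), ∇φ = (-32.9621, 10.6034) → (-3.2224, 0.7381) − 0.01·(-32.9621, 10.6034) = (-2.892779, 0.632066)
Step 4: at (-2.892779, 0.632066), ∇φ = (-29.559856, 9.213439) → (-2.892779, 0.632066) − 0.01·(-29.559856, 9.213439) = (-2.59718044, 0.53993161)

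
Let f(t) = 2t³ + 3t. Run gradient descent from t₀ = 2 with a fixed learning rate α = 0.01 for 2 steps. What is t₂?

1.520426

f′(t) = 6t² + 3
t₁ = 2 − 0.01·27 = 1.73
t₂ = 1.73 − 0.01·20.9574 = 1.520426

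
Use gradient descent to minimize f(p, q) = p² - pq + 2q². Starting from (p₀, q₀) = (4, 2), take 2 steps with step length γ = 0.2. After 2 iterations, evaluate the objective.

∇f = (2p - q, -p + 4q)
Step 1: at (4, 2), ∇f = (6, 4) → (4, 2) − 0.2·(6, 4) = (2.8, 1.2)
Step 2: at (2.8, 1.2), ∇f = (4.4, 2) → (2.8, 1.2) − 0.2·(4.4, 2) = (1.92, 0.8)
f(1.92, 0.8) = 3.4304

3.4304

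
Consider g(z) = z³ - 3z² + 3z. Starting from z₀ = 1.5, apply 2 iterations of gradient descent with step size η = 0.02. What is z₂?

g′(z) = 3z² - 6z + 3
Step 1: g′(1.5) = 0.75; z₁ = 1.5 − 0.02·0.75 = 1.485
Step 2: g′(1.485) = 0.705675; z₂ = 1.485 − 0.02·0.705675 = 1.4708865

1.4708865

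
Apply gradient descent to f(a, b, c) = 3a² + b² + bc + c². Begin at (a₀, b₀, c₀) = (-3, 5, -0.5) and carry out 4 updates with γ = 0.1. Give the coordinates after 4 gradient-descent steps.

∇f = (6a, 2b + c, b + 2c)
Step 1: at (-3, 5, -0.5), ∇f = (-18, 9.5, 4) → (-3, 5, -0.5) − 0.1·(-18, 9.5, 4) = (-1.2, 4.05, -0.9)
Step 2: at (-1.2, 4.05, -0.9), ∇f = (-7.2, 7.2, 2.25) → (-1.2, 4.05, -0.9) − 0.1·(-7.2, 7.2, 2.25) = (-0.48, 3.33, -1.125)
Step 3: at (-0.48, 3.33, -1.125), ∇f = (-2.88, 5.535, 1.08) → (-0.48, 3.33, -1.125) − 0.1·(-2.88, 5.535, 1.08) = (-0.192, 2.7765, -1.233)
Step 4: at (-0.192, 2.7765, -1.233), ∇f = (-1.152, 4.32, 0.3105) → (-0.192, 2.7765, -1.233) − 0.1·(-1.152, 4.32, 0.3105) = (-0.0768, 2.3445, -1.26405)

(-0.0768, 2.3445, -1.26405)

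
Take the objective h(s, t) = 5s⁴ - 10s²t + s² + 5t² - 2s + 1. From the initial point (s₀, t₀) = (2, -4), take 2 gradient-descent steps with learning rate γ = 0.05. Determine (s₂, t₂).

∇h = (20s³ - 20st + 2s - 2, -10s² + 10t)
Step 1: at (2, -4), ∇h = (322, -80) → (2, -4) − 0.05·(322, -80) = (-14.1, 0)
Step 2: at (-14.1, 0), ∇h = (-56094.62, -1988.1) → (-14.1, 0) − 0.05·(-56094.62, -1988.1) = (2790.631, 99.405)

(2790.631, 99.405)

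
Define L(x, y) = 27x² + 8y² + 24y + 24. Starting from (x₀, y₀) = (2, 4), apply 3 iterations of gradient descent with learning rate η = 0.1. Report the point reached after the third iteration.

(-170.368, -2.688)

∇L = (54x, 16y + 24)
Step 1: at (2, 4), ∇L = (108, 88) → (2, 4) − 0.1·(108, 88) = (-8.8, -4.8)
Step 2: at (-8.8, -4.8), ∇L = (-475.2, -52.8) → (-8.8, -4.8) − 0.1·(-475.2, -52.8) = (38.72, 0.48)
Step 3: at (38.72, 0.48), ∇L = (2090.88, 31.68) → (38.72, 0.48) − 0.1·(2090.88, 31.68) = (-170.368, -2.688)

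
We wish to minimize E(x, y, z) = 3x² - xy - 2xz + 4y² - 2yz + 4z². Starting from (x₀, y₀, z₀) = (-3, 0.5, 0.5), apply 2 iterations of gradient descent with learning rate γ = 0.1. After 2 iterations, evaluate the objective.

0.78495

∇E = (6x - y - 2z, -x + 8y - 2z, -2x - 2y + 8z)
(x₁, y₁, z₁) = (-3, 0.5, 0.5) − 0.1·(-19.5, 6, 9) = (-1.05, -0.1, -0.4)
(x₂, y₂, z₂) = (-1.05, -0.1, -0.4) − 0.1·(-5.4, 1.05, -0.9) = (-0.51, -0.205, -0.31)
E(-0.51, -0.205, -0.31) = 0.78495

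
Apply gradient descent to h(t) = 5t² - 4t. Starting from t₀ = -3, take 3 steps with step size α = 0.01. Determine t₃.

h′(t) = 10t - 4
t₁ = -3 − 0.01·(-34) = -2.66
t₂ = -2.66 − 0.01·(-30.6) = -2.354
t₃ = -2.354 − 0.01·(-27.54) = -2.0786

-2.0786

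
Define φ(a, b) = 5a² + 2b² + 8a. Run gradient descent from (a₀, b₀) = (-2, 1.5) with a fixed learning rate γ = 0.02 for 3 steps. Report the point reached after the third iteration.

(-1.4144, 1.168032)

∇φ = (10a + 8, 4b)
Step 1: at (-2, 1.5), ∇φ = (-12, 6) → (-2, 1.5) − 0.02·(-12, 6) = (-1.76, 1.38)
Step 2: at (-1.76, 1.38), ∇φ = (-9.6, 5.52) → (-1.76, 1.38) − 0.02·(-9.6, 5.52) = (-1.568, 1.2696)
Step 3: at (-1.568, 1.2696), ∇φ = (-7.68, 5.0784) → (-1.568, 1.2696) − 0.02·(-7.68, 5.0784) = (-1.4144, 1.168032)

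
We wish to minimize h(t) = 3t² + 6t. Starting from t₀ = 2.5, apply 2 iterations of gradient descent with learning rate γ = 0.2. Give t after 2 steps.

h′(t) = 6t + 6
t₁ = 2.5 − 0.2·21 = -1.7
t₂ = -1.7 − 0.2·(-4.2) = -0.86

-0.86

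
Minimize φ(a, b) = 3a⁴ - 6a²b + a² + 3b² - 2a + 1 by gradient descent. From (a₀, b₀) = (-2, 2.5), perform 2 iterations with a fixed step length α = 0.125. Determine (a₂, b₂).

∇φ = (12a³ - 12ab + 2a - 2, -6a² + 6b)
Step 1: at (-2, 2.5), ∇φ = (-42, -9) → (-2, 2.5) − 0.125·(-42, -9) = (3.25, 3.625)
Step 2: at (3.25, 3.625), ∇φ = (275.0625, -41.625) → (3.25, 3.625) − 0.125·(275.0625, -41.625) = (-31.1328125, 8.828125)

(-31.1328125, 8.828125)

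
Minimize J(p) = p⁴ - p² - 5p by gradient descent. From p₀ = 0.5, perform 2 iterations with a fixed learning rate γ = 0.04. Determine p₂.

0.91788032

J′(p) = 4p³ - 2p - 5
p₁ = 0.5 − 0.04·(-5.5) = 0.72
p₂ = 0.72 − 0.04·(-4.947008) = 0.91788032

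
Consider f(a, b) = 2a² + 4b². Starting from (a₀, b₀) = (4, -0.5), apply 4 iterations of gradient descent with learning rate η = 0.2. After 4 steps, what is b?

∇f = (4a, 8b)
(a₁, b₁) = (4, -0.5) − 0.2·(16, -4) = (0.8, 0.3)
(a₂, b₂) = (0.8, 0.3) − 0.2·(3.2, 2.4) = (0.16, -0.18)
(a₃, b₃) = (0.16, -0.18) − 0.2·(0.64, -1.44) = (0.032, 0.108)
(a₄, b₄) = (0.032, 0.108) − 0.2·(0.128, 0.864) = (0.0064, -0.0648)
b = -0.0648

-0.0648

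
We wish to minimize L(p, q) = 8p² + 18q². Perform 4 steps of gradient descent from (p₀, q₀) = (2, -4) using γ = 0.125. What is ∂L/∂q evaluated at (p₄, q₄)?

-21609

∇L = (16p, 36q)
Step 1: at (2, -4), ∇L = (32, -144) → (2, -4) − 0.125·(32, -144) = (-2, 14)
Step 2: at (-2, 14), ∇L = (-32, 504) → (-2, 14) − 0.125·(-32, 504) = (2, -49)
Step 3: at (2, -49), ∇L = (32, -1764) → (2, -49) − 0.125·(32, -1764) = (-2, 171.5)
Step 4: at (-2, 171.5), ∇L = (-32, 6174) → (-2, 171.5) − 0.125·(-32, 6174) = (2, -600.25)
∂L/∂q at (2, -600.25) = -21609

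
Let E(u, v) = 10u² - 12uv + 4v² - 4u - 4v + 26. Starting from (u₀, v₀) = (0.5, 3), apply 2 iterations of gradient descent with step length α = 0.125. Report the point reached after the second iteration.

(-4, 6.875)

∇E = (20u - 12v - 4, -12u + 8v - 4)
Step 1: at (0.5, 3), ∇E = (-30, 14) → (0.5, 3) − 0.125·(-30, 14) = (4.25, 1.25)
Step 2: at (4.25, 1.25), ∇E = (66, -45) → (4.25, 1.25) − 0.125·(66, -45) = (-4, 6.875)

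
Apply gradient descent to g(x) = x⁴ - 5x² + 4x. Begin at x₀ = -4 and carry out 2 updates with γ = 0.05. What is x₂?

g′(x) = 4x³ - 10x + 4
x₁ = -4 − 0.05·(-212) = 6.6
x₂ = 6.6 − 0.05·1087.984 = -47.7992

-47.7992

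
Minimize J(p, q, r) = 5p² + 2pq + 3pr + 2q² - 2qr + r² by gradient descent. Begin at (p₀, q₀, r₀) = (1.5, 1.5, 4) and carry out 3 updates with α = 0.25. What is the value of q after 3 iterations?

∇J = (10p + 2q + 3r, 2p + 4q - 2r, 3p - 2q + 2r)
Step 1: at (1.5, 1.5, 4), ∇J = (30, 1, 9.5) → (1.5, 1.5, 4) − 0.25·(30, 1, 9.5) = (-6, 1.25, 1.625)
Step 2: at (-6, 1.25, 1.625), ∇J = (-52.625, -10.25, -17.25) → (-6, 1.25, 1.625) − 0.25·(-52.625, -10.25, -17.25) = (7.15625, 3.8125, 5.9375)
Step 3: at (7.15625, 3.8125, 5.9375), ∇J = (97, 17.6875, 25.71875) → (7.15625, 3.8125, 5.9375) − 0.25·(97, 17.6875, 25.71875) = (-17.09375, -0.609375, -0.4921875)
q = -0.609375

-0.609375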